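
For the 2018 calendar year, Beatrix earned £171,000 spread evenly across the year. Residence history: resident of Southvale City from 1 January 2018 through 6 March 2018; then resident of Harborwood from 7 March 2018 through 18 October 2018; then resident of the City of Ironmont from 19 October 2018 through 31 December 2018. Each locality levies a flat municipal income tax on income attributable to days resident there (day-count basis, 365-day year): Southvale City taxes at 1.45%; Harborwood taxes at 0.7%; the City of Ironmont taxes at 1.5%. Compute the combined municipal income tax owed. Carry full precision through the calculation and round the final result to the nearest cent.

£1,702.74

Southvale City, 1 January – 6 March 2018: 65 days → £171,000 × 1.45% × 65/365 = £441.5548
Harborwood, 7 March – 18 October 2018: 226 days → £171,000 × 0.7% × 226/365 = £741.1562
The City of Ironmont, 19 October – 31 December 2018: 74 days → £171,000 × 1.5% × 74/365 = £520.0274
Total = £1,702.7384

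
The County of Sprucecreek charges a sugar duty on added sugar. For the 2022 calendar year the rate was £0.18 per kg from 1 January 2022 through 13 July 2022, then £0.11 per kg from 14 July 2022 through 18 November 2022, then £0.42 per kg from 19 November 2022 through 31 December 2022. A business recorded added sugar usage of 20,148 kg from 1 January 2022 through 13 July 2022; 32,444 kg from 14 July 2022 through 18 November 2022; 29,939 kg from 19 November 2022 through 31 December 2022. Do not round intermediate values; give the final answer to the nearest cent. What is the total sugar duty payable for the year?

£19769.86

1 January – 13 July 2022: 20,148 kg at £0.18/kg → £3626.64
14 July – 18 November 2022: 32,444 kg at £0.11/kg → £3568.84
19 November – 31 December 2022: 29,939 kg at £0.42/kg → £12574.38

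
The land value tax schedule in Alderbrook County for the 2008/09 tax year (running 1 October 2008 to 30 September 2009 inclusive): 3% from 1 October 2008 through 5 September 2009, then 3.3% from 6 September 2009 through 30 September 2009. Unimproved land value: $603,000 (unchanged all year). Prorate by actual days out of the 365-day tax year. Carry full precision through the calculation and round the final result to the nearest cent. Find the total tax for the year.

1 October 2008 – 5 September 2009: 340 days at 3% → $603,000 × 3% × 340/365 = $16,850.9589
6 September – 30 September 2009: 25 days at 3.3% → $603,000 × 3.3% × 25/365 = $1,362.9452
Total = $18,213.9041

$18,213.90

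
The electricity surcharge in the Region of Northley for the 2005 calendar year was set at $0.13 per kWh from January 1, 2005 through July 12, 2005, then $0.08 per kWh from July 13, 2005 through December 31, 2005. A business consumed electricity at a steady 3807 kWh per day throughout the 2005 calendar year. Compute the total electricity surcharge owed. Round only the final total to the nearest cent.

$147,901.95

January 1 – July 12, 2005: 193 days × 3807 kWh/day = 734,751 kWh at $0.13/kWh → $95,517.63
July 13 – December 31, 2005: 172 days × 3807 kWh/day = 654,804 kWh at $0.08/kWh → $52,384.32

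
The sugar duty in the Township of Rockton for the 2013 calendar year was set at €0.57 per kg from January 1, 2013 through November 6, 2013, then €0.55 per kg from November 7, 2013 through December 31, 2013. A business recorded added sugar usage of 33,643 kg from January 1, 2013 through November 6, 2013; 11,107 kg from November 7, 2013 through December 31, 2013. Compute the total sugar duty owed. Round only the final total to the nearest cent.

January 1 – November 6, 2013: 33,643 kg at €0.57/kg → €19,176.51
November 7 – December 31, 2013: 11,107 kg at €0.55/kg → €6,108.85

€25,285.36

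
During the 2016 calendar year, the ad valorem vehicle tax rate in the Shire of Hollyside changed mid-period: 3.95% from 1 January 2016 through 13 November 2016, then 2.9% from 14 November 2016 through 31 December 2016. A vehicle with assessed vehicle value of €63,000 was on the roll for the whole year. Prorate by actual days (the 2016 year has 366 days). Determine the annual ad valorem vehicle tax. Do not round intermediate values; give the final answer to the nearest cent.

1 January – 13 November 2016: 318 days at 3.95% → €63,000 × 3.95% × 318/366 = €2,162.1393
14 November – 31 December 2016: 48 days at 2.9% → €63,000 × 2.9% × 48/366 = €239.6066
Total = €2,401.7459

€2,401.75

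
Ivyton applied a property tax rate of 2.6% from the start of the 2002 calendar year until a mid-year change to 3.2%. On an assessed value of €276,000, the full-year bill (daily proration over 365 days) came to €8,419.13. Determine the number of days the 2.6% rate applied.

91 days

Let d = days at the first rate; then 365 − d days at the second rate.
€276,000 × [2.6%·d + 3.2%·(365−d)] / 365 = €8,419.13
Solving gives d = 91, so the new rate took effect on 2 April 2002.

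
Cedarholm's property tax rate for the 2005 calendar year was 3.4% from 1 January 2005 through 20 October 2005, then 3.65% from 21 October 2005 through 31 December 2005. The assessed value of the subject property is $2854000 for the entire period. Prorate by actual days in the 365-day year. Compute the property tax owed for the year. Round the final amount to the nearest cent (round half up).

$98443.45

1 January – 20 October 2005: 293 days at 3.4% → $2854000 × 3.4% × 293/365 = $77894.6521
21 October – 31 December 2005: 72 days at 3.65% → $2854000 × 3.65% × 72/365 = $20548.8000
Total = $98443.4521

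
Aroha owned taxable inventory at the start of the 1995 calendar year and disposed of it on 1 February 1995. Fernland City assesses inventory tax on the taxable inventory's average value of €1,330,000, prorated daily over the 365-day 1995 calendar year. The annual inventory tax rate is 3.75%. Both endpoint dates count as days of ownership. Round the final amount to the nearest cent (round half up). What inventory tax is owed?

€4,372.60

Days held (1 January – 1 February 1995): 32 out of 365
Tax = €1,330,000 × 3.75% × 32/365 = €4,372.6027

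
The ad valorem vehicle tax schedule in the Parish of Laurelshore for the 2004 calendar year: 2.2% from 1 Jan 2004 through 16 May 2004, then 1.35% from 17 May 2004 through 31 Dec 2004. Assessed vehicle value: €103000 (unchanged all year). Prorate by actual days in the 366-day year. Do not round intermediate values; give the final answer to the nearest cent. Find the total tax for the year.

€1718.21

1 Jan – 16 May 2004: 137 days at 2.2% → €103000 × 2.2% × 137/366 = €848.2022
17 May – 31 Dec 2004: 229 days at 1.35% → €103000 × 1.35% × 229/366 = €870.0123
Total = €1718.2145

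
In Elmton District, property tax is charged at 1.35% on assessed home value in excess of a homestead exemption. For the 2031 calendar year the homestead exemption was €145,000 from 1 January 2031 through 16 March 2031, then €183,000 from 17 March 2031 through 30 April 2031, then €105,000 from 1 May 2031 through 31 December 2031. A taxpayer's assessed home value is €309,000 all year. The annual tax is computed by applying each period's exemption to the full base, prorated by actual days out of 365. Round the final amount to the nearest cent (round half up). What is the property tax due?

€2,513.22

1 January – 16 March 2031: 75 days, exemption €145,000 → (€309,000 − €145,000) × 1.35% × 75/365 = €454.9315
17 March – 30 April 2031: 45 days, exemption €183,000 → (€309,000 − €183,000) × 1.35% × 45/365 = €209.7123
1 May – 31 December 2031: 245 days, exemption €105,000 → (€309,000 − €105,000) × 1.35% × 245/365 = €1,848.5753
Total = €2,513.2192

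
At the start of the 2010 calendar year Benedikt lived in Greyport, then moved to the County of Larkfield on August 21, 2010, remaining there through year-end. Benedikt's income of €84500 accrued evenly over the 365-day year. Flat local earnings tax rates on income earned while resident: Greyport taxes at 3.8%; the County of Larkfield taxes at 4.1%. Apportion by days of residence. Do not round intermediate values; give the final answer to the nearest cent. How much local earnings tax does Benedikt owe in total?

Greyport, January 1 – August 20, 2010: 232 days → €84500 × 3.8% × 232/365 = €2040.9644
The County of Larkfield, August 21 – December 31, 2010: 133 days → €84500 × 4.1% × 133/365 = €1262.4068
Total = €3303.3712

€3303.37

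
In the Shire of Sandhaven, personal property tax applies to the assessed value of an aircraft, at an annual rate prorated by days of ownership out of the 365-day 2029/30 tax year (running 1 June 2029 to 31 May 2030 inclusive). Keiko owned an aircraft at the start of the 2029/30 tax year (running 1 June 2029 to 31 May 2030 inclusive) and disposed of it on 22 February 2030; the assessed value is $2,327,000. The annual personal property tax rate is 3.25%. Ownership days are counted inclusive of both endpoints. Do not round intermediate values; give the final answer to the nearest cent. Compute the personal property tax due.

Days held (1 June 2029 – 22 February 2030): 267 out of 365
Tax = $2,327,000 × 3.25% × 267/365 = $55,322.0342

$55,322.03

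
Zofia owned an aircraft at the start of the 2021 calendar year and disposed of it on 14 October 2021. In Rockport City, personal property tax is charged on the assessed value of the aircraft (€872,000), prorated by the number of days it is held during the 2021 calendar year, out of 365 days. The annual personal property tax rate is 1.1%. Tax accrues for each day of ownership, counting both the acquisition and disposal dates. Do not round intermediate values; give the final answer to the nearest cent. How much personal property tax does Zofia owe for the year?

€7,542.20

Days held (1 January – 14 October 2021): 287 out of 365
Tax = €872,000 × 1.1% × 287/365 = €7,542.2027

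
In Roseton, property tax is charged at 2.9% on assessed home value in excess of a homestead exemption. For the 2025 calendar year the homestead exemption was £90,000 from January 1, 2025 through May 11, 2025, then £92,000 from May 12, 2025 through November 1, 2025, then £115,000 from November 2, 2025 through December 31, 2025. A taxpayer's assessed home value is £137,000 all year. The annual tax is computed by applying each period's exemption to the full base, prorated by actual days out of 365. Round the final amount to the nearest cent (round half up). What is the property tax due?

January 1 – May 11, 2025: 131 days, exemption £90,000 → (£137,000 − £90,000) × 2.9% × 131/365 = £489.1863
May 12 – November 1, 2025: 174 days, exemption £92,000 → (£137,000 − £92,000) × 2.9% × 174/365 = £622.1096
November 2 – December 31, 2025: 60 days, exemption £115,000 → (£137,000 − £115,000) × 2.9% × 60/365 = £104.8767
Total = £1,216.1726

£1,216.17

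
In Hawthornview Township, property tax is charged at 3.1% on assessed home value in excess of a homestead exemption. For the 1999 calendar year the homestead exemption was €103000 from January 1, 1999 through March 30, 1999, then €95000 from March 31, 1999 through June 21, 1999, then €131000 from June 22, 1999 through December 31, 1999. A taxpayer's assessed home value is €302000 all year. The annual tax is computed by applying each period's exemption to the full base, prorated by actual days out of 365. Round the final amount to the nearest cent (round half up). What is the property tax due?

€5766.42

January 1 – March 30, 1999: 89 days, exemption €103000 → (€302000 − €103000) × 3.1% × 89/365 = €1504.2219
March 31 – June 21, 1999: 83 days, exemption €95000 → (€302000 − €95000) × 3.1% × 83/365 = €1459.2082
June 22 – December 31, 1999: 193 days, exemption €131000 → (€302000 − €131000) × 3.1% × 193/365 = €2802.9945
Total = €5766.4247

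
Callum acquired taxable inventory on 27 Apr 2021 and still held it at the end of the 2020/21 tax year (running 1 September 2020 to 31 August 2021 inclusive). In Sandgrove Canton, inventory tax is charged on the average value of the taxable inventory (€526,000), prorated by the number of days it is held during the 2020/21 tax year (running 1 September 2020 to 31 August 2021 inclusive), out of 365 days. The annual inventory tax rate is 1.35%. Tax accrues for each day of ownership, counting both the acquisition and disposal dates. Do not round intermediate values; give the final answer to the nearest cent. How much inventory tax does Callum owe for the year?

€2,470.76

Days held (27 Apr – 31 Aug 2021): 127 out of 365
Tax = €526,000 × 1.35% × 127/365 = €2,470.7589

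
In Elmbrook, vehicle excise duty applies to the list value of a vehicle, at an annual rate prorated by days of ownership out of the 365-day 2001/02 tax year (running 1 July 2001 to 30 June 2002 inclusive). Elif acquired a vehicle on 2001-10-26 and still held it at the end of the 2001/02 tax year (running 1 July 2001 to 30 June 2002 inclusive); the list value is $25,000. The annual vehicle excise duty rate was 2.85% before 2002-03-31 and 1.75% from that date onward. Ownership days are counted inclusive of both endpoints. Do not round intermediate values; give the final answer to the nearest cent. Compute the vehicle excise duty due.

2001-10-26 to 2002-03-30: 156 days at 2.85% → $25,000 × 2.85% × 156/365 = $304.5205
2002-03-31 to 2002-06-30: 92 days at 1.75% → $25,000 × 1.75% × 92/365 = $110.2740
Total = $414.7945

$414.79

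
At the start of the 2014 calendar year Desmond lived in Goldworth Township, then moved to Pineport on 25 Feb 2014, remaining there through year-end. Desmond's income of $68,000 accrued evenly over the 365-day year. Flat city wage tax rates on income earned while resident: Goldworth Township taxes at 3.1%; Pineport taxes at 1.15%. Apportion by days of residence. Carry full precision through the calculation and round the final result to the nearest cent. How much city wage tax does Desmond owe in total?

$981.81

Goldworth Township, 1 Jan – 24 Feb 2014: 55 days → $68,000 × 3.1% × 55/365 = $317.6438
Pineport, 25 Feb – 31 Dec 2014: 310 days → $68,000 × 1.15% × 310/365 = $664.1644
Total = $981.8082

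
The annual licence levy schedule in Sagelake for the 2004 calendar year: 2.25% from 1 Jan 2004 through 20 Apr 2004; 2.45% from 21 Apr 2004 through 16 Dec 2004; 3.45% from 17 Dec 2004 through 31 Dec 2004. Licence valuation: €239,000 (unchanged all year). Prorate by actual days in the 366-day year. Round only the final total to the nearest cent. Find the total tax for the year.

1 Jan – 20 Apr 2004: 111 days at 2.25% → €239,000 × 2.25% × 111/366 = €1,630.8811
21 Apr – 16 Dec 2004: 240 days at 2.45% → €239,000 × 2.45% × 240/366 = €3,839.6721
17 Dec – 31 Dec 2004: 15 days at 3.45% → €239,000 × 3.45% × 15/366 = €337.9303
Total = €5,808.4836

€5,808.48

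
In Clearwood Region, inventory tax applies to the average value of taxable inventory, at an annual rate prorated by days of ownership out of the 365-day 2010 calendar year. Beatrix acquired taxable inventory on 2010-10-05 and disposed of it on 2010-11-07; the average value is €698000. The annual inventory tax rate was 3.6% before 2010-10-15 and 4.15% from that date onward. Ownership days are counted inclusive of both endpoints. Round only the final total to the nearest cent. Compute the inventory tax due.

€2593.12

2010-10-05 to 2010-10-14: 10 days at 3.6% → €698000 × 3.6% × 10/365 = €688.4384
2010-10-15 to 2010-11-07: 24 days at 4.15% → €698000 × 4.15% × 24/365 = €1904.6795
Total = €2593.1178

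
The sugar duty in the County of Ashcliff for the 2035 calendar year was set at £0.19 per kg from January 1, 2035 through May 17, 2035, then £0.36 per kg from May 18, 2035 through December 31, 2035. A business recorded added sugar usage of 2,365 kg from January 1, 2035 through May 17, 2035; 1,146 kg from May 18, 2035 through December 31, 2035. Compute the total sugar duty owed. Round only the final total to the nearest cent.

January 1 – May 17, 2035: 2,365 kg at £0.19/kg → £449.35
May 18 – December 31, 2035: 1,146 kg at £0.36/kg → £412.56

£861.91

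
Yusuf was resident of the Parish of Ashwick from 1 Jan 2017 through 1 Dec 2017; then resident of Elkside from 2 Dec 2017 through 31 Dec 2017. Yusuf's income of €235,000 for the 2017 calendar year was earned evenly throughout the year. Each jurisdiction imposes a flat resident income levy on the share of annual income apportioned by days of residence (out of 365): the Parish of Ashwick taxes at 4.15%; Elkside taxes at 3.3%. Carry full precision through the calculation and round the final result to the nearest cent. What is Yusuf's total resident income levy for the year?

The Parish of Ashwick, 1 Jan – 1 Dec 2017: 335 days → €235,000 × 4.15% × 335/365 = €8,950.9247
Elkside, 2 Dec – 31 Dec 2017: 30 days → €235,000 × 3.3% × 30/365 = €637.3973
Total = €9,588.3219

€9,588.32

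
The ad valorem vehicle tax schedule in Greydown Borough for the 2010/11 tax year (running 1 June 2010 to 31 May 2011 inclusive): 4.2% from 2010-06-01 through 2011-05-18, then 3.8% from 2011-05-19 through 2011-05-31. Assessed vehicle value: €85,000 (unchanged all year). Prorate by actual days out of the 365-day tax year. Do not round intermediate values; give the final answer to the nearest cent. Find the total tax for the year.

€3,557.89

2010-06-01 to 2011-05-18: 352 days at 4.2% → €85,000 × 4.2% × 352/365 = €3,442.8493
2011-05-19 to 2011-05-31: 13 days at 3.8% → €85,000 × 3.8% × 13/365 = €115.0411
Total = €3,557.8904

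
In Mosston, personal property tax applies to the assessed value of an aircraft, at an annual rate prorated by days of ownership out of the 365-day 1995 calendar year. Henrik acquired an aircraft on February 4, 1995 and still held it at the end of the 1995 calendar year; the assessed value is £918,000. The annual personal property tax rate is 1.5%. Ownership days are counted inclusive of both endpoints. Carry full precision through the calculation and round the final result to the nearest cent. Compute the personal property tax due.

Days held (February 4 – December 31, 1995): 331 out of 365
Tax = £918,000 × 1.5% × 331/365 = £12,487.3151

£12,487.32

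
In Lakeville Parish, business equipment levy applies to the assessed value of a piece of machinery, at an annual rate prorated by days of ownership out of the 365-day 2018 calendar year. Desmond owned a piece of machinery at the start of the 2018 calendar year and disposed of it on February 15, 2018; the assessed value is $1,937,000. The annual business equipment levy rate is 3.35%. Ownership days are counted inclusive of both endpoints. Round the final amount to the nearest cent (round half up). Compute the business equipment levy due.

Days held (January 1 – February 15, 2018): 46 out of 365
Tax = $1,937,000 × 3.35% × 46/365 = $8,177.8548

$8,177.85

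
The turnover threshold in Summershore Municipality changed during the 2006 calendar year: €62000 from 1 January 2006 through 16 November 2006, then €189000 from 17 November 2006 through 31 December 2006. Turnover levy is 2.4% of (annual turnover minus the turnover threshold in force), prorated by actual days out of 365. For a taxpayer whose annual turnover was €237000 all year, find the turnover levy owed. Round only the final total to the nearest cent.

1 January – 16 November 2006: 320 days, exemption €62000 → (€237000 − €62000) × 2.4% × 320/365 = €3682.1918
17 November – 31 December 2006: 45 days, exemption €189000 → (€237000 − €189000) × 2.4% × 45/365 = €142.0274
Total = €3824.2192

€3824.22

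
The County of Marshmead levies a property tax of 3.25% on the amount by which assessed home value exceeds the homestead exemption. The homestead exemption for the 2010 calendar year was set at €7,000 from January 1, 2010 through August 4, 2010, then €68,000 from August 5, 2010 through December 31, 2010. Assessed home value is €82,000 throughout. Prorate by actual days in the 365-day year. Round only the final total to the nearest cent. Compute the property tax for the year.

€1,628.21

January 1 – August 4, 2010: 216 days, exemption €7,000 → (€82,000 − €7,000) × 3.25% × 216/365 = €1,442.4658
August 5 – December 31, 2010: 149 days, exemption €68,000 → (€82,000 − €68,000) × 3.25% × 149/365 = €185.7397
Total = €1,628.2055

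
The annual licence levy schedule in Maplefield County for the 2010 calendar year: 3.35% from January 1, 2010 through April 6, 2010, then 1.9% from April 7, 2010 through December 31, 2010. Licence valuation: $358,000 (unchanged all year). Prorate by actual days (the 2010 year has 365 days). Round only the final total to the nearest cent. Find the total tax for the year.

January 1 – April 6, 2010: 96 days at 3.35% → $358,000 × 3.35% × 96/365 = $3,154.3233
April 7 – December 31, 2010: 269 days at 1.9% → $358,000 × 1.9% × 269/365 = $5,012.9808
Total = $8,167.3041

$8,167.30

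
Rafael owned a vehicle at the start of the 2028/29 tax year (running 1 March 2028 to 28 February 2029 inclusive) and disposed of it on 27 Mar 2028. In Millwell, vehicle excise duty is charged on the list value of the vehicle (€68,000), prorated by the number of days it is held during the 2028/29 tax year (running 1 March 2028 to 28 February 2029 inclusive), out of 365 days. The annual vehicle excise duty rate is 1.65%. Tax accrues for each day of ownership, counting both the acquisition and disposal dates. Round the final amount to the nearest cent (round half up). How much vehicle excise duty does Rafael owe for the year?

Days held (1 Mar – 27 Mar 2028): 27 out of 365
Tax = €68,000 × 1.65% × 27/365 = €82.9973

€83.00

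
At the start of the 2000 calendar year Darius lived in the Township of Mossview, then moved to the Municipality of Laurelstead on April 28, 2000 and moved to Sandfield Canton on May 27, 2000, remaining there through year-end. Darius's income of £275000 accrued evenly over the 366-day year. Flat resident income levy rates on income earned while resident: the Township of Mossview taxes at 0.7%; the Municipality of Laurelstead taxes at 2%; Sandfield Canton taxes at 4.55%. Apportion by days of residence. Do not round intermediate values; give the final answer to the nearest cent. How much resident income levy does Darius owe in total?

£8543.41

The Township of Mossview, January 1 – April 27, 2000: 118 days → £275000 × 0.7% × 118/366 = £620.6284
The Municipality of Laurelstead, April 28 – May 26, 2000: 29 days → £275000 × 2% × 29/366 = £435.7923
Sandfield Canton, May 27 – December 31, 2000: 219 days → £275000 × 4.55% × 219/366 = £7486.9877
Total = £8543.4085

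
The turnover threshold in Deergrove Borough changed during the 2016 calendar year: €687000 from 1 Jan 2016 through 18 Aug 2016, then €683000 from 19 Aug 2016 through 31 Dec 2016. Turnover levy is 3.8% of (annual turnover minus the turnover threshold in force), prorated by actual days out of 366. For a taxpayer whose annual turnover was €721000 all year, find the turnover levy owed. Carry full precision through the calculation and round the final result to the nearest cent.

€1348.07

1 Jan – 18 Aug 2016: 231 days, exemption €687000 → (€721000 − €687000) × 3.8% × 231/366 = €815.4426
19 Aug – 31 Dec 2016: 135 days, exemption €683000 → (€721000 − €683000) × 3.8% × 135/366 = €532.6230
Total = €1348.0656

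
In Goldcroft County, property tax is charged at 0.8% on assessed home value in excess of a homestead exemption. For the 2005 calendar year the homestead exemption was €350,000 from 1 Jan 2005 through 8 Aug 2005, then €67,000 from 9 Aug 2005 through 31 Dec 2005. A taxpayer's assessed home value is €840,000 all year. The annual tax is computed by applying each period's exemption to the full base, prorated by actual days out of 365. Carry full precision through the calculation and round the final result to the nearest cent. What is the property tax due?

1 Jan – 8 Aug 2005: 220 days, exemption €350,000 → (€840,000 − €350,000) × 0.8% × 220/365 = €2,362.7397
9 Aug – 31 Dec 2005: 145 days, exemption €67,000 → (€840,000 − €67,000) × 0.8% × 145/365 = €2,456.6575
Total = €4,819.3973

€4,819.40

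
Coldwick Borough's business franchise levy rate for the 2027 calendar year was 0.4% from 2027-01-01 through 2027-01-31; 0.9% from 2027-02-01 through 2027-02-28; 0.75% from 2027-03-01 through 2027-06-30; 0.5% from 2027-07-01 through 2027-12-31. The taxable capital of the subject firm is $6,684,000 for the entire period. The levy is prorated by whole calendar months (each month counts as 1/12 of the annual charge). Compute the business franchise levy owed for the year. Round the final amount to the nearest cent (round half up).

2027-01-01 to 2027-01-31: 1 month at 0.4% → $6,684,000 × 0.4% × 1/12 = $2,228.0000
2027-02-01 to 2027-02-28: 1 month at 0.9% → $6,684,000 × 0.9% × 1/12 = $5,013.0000
2027-03-01 to 2027-06-30: 4 months at 0.75% → $6,684,000 × 0.75% × 4/12 = $16,710.0000
2027-07-01 to 2027-12-31: 6 months at 0.5% → $6,684,000 × 0.5% × 6/12 = $16,710.0000
Total = $40,661.0000

$40,661.00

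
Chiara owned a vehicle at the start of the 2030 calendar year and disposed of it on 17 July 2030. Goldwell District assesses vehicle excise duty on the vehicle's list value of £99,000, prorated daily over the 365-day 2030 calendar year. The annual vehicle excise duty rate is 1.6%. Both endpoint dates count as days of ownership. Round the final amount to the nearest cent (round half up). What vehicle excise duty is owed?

Days held (1 January – 17 July 2030): 198 out of 365
Tax = £99,000 × 1.6% × 198/365 = £859.2658

£859.27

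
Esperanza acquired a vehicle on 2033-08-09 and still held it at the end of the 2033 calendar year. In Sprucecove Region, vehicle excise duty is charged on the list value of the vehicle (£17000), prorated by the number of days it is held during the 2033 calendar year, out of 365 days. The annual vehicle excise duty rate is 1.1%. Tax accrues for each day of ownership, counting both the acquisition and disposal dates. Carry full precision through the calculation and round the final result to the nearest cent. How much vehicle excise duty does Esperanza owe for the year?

£74.29

Days held (2033-08-09 to 2033-12-31): 145 out of 365
Tax = £17000 × 1.1% × 145/365 = £74.2877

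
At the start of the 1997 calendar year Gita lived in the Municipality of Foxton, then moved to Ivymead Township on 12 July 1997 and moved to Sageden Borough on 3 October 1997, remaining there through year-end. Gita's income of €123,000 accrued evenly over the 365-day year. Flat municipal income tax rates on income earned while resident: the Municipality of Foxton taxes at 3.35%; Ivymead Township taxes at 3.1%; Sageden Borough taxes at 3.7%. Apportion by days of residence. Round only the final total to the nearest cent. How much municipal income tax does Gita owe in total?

The Municipality of Foxton, 1 January – 11 July 1997: 192 days → €123,000 × 3.35% × 192/365 = €2,167.4959
Ivymead Township, 12 July – 2 October 1997: 83 days → €123,000 × 3.1% × 83/365 = €867.0658
Sageden Borough, 3 October – 31 December 1997: 90 days → €123,000 × 3.7% × 90/365 = €1,122.1644
Total = €4,156.7260

€4,156.73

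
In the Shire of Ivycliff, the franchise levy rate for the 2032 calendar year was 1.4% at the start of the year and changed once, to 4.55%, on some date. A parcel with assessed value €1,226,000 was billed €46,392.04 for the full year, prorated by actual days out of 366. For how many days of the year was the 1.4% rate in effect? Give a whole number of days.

89 days

Let d = days at the first rate; then 366 − d days at the second rate.
€1,226,000 × [1.4%·d + 4.55%·(366−d)] / 366 = €46,392.04
Solving gives d = 89, so the new rate took effect on 30 Mar 2032.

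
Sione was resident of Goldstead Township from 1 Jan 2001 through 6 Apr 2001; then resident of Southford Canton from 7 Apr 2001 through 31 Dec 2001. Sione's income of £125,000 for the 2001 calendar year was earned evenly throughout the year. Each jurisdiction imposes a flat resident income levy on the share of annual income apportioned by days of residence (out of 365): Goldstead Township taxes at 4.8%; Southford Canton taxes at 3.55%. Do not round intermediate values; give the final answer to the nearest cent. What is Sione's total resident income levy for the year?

Goldstead Township, 1 Jan – 6 Apr 2001: 96 days → £125,000 × 4.8% × 96/365 = £1,578.0822
Southford Canton, 7 Apr – 31 Dec 2001: 269 days → £125,000 × 3.55% × 269/365 = £3,270.3767
Total = £4,848.4589

£4,848.46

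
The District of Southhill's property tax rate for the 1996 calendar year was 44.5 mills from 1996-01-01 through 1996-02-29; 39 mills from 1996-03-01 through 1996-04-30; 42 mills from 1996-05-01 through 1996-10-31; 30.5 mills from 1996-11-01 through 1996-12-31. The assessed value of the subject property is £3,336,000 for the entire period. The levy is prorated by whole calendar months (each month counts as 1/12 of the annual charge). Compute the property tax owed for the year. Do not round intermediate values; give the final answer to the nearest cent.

£133,440.00

1996-01-01 to 1996-02-29: 2 months at 44.5 mills → £3,336,000 × 4.45% × 2/12 = £24,742.0000
1996-03-01 to 1996-04-30: 2 months at 39 mills → £3,336,000 × 3.9% × 2/12 = £21,684.0000
1996-05-01 to 1996-10-31: 6 months at 42 mills → £3,336,000 × 4.2% × 6/12 = £70,056.0000
1996-11-01 to 1996-12-31: 2 months at 30.5 mills → £3,336,000 × 3.05% × 2/12 = £16,958.0000
Total = £133,440.0000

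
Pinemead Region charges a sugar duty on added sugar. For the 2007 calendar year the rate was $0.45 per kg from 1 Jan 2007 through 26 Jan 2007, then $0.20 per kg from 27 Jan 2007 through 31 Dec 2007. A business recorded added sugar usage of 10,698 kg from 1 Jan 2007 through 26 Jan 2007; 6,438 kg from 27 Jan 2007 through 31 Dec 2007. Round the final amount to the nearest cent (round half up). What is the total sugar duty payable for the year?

$6,101.70

1 Jan – 26 Jan 2007: 10,698 kg at $0.45/kg → $4,814.10
27 Jan – 31 Dec 2007: 6,438 kg at $0.20/kg → $1,287.60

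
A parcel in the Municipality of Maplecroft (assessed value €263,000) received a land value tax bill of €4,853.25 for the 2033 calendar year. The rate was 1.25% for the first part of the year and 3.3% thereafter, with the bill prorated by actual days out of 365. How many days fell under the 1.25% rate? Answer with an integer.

Let d = days at the first rate; then 365 − d days at the second rate.
€263,000 × [1.25%·d + 3.3%·(365−d)] / 365 = €4,853.25
Solving gives d = 259, so the new rate took effect on 17 Sep 2033.

259 days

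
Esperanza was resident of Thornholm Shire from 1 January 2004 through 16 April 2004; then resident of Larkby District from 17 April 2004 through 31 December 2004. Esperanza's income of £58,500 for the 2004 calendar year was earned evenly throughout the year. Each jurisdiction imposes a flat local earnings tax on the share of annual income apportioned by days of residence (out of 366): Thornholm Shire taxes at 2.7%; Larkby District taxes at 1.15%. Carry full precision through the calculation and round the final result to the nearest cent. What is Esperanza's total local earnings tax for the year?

£937.84

Thornholm Shire, 1 January – 16 April 2004: 107 days → £58,500 × 2.7% × 107/366 = £461.7664
Larkby District, 17 April – 31 December 2004: 259 days → £58,500 × 1.15% × 259/366 = £476.0717
Total = £937.8381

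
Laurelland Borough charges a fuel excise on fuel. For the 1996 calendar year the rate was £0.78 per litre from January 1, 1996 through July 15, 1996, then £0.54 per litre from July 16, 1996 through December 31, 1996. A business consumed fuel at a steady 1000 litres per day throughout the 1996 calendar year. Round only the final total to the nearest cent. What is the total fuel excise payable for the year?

January 1 – July 15, 1996: 197 days × 1000 litres/day = 197,000 litres at £0.78/litre → £153660.00
July 16 – December 31, 1996: 169 days × 1000 litres/day = 169,000 litres at £0.54/litre → £91260.00

£244920.00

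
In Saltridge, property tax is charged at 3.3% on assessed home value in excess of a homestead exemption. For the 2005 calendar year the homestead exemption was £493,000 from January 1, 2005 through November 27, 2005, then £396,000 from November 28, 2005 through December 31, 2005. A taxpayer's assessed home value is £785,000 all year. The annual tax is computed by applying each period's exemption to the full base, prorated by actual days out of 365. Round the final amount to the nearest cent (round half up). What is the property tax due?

£9,934.18

January 1 – November 27, 2005: 331 days, exemption £493,000 → (£785,000 − £493,000) × 3.3% × 331/365 = £8,738.4000
November 28 – December 31, 2005: 34 days, exemption £396,000 → (£785,000 − £396,000) × 3.3% × 34/365 = £1,195.7753
Total = £9,934.1753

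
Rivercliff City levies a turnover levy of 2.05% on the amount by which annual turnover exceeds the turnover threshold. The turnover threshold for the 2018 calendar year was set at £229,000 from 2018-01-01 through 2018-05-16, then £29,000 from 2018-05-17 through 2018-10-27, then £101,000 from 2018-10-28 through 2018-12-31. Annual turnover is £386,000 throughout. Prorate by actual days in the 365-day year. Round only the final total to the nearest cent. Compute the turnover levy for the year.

2018-01-01 to 2018-05-16: 136 days, exemption £229,000 → (£386,000 − £229,000) × 2.05% × 136/365 = £1,199.2219
2018-05-17 to 2018-10-27: 164 days, exemption £29,000 → (£386,000 − £29,000) × 2.05% × 164/365 = £3,288.3123
2018-10-28 to 2018-12-31: 65 days, exemption £101,000 → (£386,000 − £101,000) × 2.05% × 65/365 = £1,040.4452
Total = £5,527.9795

£5,527.98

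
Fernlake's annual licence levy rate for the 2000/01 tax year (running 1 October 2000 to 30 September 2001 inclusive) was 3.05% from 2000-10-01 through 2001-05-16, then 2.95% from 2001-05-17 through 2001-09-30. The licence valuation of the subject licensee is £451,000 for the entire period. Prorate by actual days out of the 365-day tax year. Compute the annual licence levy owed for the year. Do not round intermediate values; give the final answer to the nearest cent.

£13,586.22

2000-10-01 to 2001-05-16: 228 days at 3.05% → £451,000 × 3.05% × 228/365 = £8,592.4767
2001-05-17 to 2001-09-30: 137 days at 2.95% → £451,000 × 2.95% × 137/365 = £4,993.7438
Total = £13,586.2205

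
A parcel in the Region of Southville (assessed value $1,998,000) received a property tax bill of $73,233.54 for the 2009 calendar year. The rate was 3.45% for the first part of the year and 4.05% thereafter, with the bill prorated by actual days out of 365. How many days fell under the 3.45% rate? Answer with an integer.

Let d = days at the first rate; then 365 − d days at the second rate.
$1,998,000 × [3.45%·d + 4.05%·(365−d)] / 365 = $73,233.54
Solving gives d = 234, so the new rate took effect on 23 Aug 2009.

234 days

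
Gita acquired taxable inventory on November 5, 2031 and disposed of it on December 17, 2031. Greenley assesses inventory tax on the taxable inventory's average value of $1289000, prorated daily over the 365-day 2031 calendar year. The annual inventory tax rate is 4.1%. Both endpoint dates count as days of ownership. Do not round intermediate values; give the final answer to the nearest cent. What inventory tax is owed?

Days held (November 5 – December 17, 2031): 43 out of 365
Tax = $1289000 × 4.1% × 43/365 = $6226.0466

$6226.05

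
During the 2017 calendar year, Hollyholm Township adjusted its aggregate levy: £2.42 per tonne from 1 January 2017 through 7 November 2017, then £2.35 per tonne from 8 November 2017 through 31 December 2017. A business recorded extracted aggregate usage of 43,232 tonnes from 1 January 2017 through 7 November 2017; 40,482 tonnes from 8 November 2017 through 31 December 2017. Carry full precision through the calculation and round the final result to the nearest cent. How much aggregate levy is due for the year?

£199754.14

1 January – 7 November 2017: 43,232 tonnes at £2.42/tonne → £104621.44
8 November – 31 December 2017: 40,482 tonnes at £2.35/tonne → £95132.70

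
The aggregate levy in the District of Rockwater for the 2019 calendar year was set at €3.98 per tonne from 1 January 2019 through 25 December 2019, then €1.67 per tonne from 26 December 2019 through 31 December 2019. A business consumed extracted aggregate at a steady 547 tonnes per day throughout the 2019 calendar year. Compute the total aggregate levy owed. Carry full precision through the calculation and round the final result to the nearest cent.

€787045.48

1 January – 25 December 2019: 359 days × 547 tonnes/day = 196,373 tonnes at €3.98/tonne → €781564.54
26 December – 31 December 2019: 6 days × 547 tonnes/day = 3,282 tonnes at €1.67/tonne → €5480.94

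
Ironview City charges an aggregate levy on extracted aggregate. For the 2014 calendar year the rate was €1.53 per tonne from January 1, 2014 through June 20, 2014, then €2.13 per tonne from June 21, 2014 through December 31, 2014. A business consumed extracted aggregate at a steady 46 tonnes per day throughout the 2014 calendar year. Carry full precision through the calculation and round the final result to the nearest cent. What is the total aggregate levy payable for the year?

€31043.10

January 1 – June 20, 2014: 171 days × 46 tonnes/day = 7,866 tonnes at €1.53/tonne → €12034.98
June 21 – December 31, 2014: 194 days × 46 tonnes/day = 8,924 tonnes at €2.13/tonne → €19008.12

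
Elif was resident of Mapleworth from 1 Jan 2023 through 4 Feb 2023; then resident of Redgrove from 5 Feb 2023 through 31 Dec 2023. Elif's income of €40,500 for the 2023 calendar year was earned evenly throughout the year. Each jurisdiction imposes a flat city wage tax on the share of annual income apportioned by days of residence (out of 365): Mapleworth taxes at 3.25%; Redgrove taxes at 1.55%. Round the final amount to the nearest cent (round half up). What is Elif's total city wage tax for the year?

Mapleworth, 1 Jan – 4 Feb 2023: 35 days → €40,500 × 3.25% × 35/365 = €126.2158
Redgrove, 5 Feb – 31 Dec 2023: 330 days → €40,500 × 1.55% × 330/365 = €567.5548
Total = €693.7705

€693.77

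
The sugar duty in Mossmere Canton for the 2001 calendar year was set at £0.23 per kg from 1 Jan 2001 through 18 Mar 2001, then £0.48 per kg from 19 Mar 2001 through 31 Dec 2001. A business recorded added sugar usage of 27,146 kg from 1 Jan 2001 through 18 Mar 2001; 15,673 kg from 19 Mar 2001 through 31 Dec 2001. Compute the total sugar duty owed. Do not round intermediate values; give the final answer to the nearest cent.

1 Jan – 18 Mar 2001: 27,146 kg at £0.23/kg → £6,243.58
19 Mar – 31 Dec 2001: 15,673 kg at £0.48/kg → £7,523.04

£13,766.62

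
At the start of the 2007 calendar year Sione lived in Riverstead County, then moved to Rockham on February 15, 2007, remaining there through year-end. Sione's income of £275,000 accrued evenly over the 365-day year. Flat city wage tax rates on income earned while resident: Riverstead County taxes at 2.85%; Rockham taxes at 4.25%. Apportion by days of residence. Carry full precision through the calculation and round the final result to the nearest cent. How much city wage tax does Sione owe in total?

Riverstead County, January 1 – February 14, 2007: 45 days → £275,000 × 2.85% × 45/365 = £966.2671
Rockham, February 15 – December 31, 2007: 320 days → £275,000 × 4.25% × 320/365 = £10,246.5753
Total = £11,212.8425

£11,212.84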